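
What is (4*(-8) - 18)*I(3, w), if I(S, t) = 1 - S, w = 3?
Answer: 100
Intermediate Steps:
(4*(-8) - 18)*I(3, w) = (4*(-8) - 18)*(1 - 1*3) = (-32 - 18)*(1 - 3) = -50*(-2) = 100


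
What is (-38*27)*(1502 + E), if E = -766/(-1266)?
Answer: -325292958/211 ≈ -1.5417e+6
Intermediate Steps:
E = 383/633 (E = -766*(-1/1266) = 383/633 ≈ 0.60505)
(-38*27)*(1502 + E) = (-38*27)*(1502 + 383/633) = -1026*951149/633 = -325292958/211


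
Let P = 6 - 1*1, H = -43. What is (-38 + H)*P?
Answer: -405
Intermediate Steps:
P = 5 (P = 6 - 1 = 5)
(-38 + H)*P = (-38 - 43)*5 = -81*5 = -405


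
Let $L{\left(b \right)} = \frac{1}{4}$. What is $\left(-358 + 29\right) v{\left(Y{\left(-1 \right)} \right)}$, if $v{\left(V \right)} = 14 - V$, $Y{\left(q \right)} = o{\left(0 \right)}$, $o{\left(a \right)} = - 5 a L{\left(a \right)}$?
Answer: $-4606$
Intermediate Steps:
$L{\left(b \right)} = \frac{1}{4}$
$o{\left(a \right)} = - \frac{5 a}{4}$ ($o{\left(a \right)} = - 5 a \frac{1}{4} = - \frac{5 a}{4}$)
$Y{\left(q \right)} = 0$ ($Y{\left(q \right)} = \left(- \frac{5}{4}\right) 0 = 0$)
$\left(-358 + 29\right) v{\left(Y{\left(-1 \right)} \right)} = \left(-358 + 29\right) \left(14 - 0\right) = - 329 \left(14 + 0\right) = \left(-329\right) 14 = -4606$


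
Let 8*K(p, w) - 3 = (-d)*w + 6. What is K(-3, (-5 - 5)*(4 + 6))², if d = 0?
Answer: 81/64 ≈ 1.2656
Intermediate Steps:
K(p, w) = 9/8 (K(p, w) = 3/8 + ((-1*0)*w + 6)/8 = 3/8 + (0*w + 6)/8 = 3/8 + (0 + 6)/8 = 3/8 + (⅛)*6 = 3/8 + ¾ = 9/8)
K(-3, (-5 - 5)*(4 + 6))² = (9/8)² = 81/64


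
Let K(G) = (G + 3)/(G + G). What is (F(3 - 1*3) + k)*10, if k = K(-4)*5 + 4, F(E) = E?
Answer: 185/4 ≈ 46.250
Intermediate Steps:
K(G) = (3 + G)/(2*G) (K(G) = (3 + G)/((2*G)) = (3 + G)*(1/(2*G)) = (3 + G)/(2*G))
k = 37/8 (k = ((1/2)*(3 - 4)/(-4))*5 + 4 = ((1/2)*(-1/4)*(-1))*5 + 4 = (1/8)*5 + 4 = 5/8 + 4 = 37/8 ≈ 4.6250)
(F(3 - 1*3) + k)*10 = ((3 - 1*3) + 37/8)*10 = ((3 - 3) + 37/8)*10 = (0 + 37/8)*10 = (37/8)*10 = 185/4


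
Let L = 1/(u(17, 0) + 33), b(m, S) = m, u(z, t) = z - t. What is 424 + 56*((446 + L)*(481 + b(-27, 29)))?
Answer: 283500912/25 ≈ 1.1340e+7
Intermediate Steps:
L = 1/50 (L = 1/((17 - 1*0) + 33) = 1/((17 + 0) + 33) = 1/(17 + 33) = 1/50 ≈ 0.020000)
424 + 56*((446 + L)*(481 + b(-27, 29))) = 424 + 56*((446 + 1/50)*(481 - 27)) = 424 + 56*((22301/50)*454) = 424 + 56*(5062327/25) = 424 + 283490312/25 = 283500912/25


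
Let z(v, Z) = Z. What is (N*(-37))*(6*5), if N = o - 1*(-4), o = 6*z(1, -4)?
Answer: 22200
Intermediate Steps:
o = -24 (o = 6*(-4) = -24)
N = -20 (N = -24 - 1*(-4) = -24 + 4 = -20)
(N*(-37))*(6*5) = (-20*(-37))*(6*5) = 740*30 = 22200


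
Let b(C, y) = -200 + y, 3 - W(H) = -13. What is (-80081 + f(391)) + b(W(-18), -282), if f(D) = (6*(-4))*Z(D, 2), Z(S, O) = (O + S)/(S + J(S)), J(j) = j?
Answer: -31504849/391 ≈ -80575.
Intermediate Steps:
W(H) = 16 (W(H) = 3 - 1*(-13) = 3 + 13 = 16)
Z(S, O) = (O + S)/(2*S) (Z(S, O) = (O + S)/(S + S) = (O + S)/((2*S)) = (O + S)*(1/(2*S)) = (O + S)/(2*S))
f(D) = -12*(2 + D)/D (f(D) = (6*(-4))*((2 + D)/(2*D)) = -12*(2 + D)/D)
(-80081 + f(391)) + b(W(-18), -282) = (-80081 + (-12 - 24/391)) + (-200 - 282) = (-80081 + (-12 - 24*1/391)) - 482 = (-80081 + (-12 - 24/391)) - 482 = (-80081 - 4716/391) - 482 = -31316387/391 - 482 = -31504849/391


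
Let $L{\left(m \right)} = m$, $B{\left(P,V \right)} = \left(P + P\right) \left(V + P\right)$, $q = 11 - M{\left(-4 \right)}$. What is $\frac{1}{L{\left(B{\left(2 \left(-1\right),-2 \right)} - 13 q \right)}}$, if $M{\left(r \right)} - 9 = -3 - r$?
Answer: $\frac{1}{3} \approx 0.33333$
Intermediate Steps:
$M{\left(r \right)} = 6 - r$ ($M{\left(r \right)} = 9 - \left(3 + r\right) = 6 - r$)
$q = 1$ ($q = 11 - \left(6 - -4\right) = 11 - \left(6 + 4\right) = 11 - 10 = 1$)
$B{\left(P,V \right)} = 2 P \left(P + V\right)$
$\frac{1}{L{\left(B{\left(2 \left(-1\right),-2 \right)} - 13 q \right)}} = \frac{1}{2 \cdot 2 \left(-1\right) \left(2 \left(-1\right) - 2\right) - 13} = \frac{1}{2 \left(-2\right) \left(-2 - 2\right) - 13} = \frac{1}{2 \left(-2\right) \left(-4\right) - 13} = \frac{1}{16 - 13} = \frac{1}{3}$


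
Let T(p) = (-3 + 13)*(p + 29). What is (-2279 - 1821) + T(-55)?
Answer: -4360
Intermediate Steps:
T(p) = 290 + 10*p (T(p) = 10*(29 + p) = 290 + 10*p)
(-2279 - 1821) + T(-55) = (-2279 - 1821) + (290 + 10*(-55)) = -4100 + (290 - 550) = -4100 - 260 = -4360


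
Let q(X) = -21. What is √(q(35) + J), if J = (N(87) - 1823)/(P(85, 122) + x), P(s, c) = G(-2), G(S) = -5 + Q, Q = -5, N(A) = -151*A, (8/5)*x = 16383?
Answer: I*√6017212981/16367 ≈ 4.7395*I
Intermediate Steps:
x = 81915/8 (x = (5/8)*16383 = 81915/8 ≈ 10239.)
G(S) = -10 (G(S) = -5 - 5 = -10)
P(s, c) = -10
J = -23936/16367 (J = (-151*87 - 1823)/(-10 + 81915/8) = (-13137 - 1823)/(81835/8) = -14960*8/81835 = -23936/16367 ≈ -1.4625)
√(q(35) + J) = √(-21 - 23936/16367) = √(-367643/16367) = I*√6017212981/16367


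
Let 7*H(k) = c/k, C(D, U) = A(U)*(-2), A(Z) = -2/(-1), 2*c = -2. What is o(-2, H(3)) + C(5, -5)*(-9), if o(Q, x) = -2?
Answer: 34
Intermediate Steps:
c = -1 (c = (1/2)*(-2) = -1)
A(Z) = 2 (A(Z) = -2*(-1) = 2)
C(D, U) = -4 (C(D, U) = 2*(-2) = -4)
H(k) = -1/(7*k) (H(k) = (-1/k)/7 = -1/(7*k))
o(-2, H(3)) + C(5, -5)*(-9) = -2 - 4*(-9) = -2 + 36 = 34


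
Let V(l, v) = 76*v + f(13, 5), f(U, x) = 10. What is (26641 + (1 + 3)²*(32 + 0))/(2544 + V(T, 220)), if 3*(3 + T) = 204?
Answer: 27153/19274 ≈ 1.4088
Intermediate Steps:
T = 65 (T = -3 + (⅓)*204 = -3 + 68 = 65)
V(l, v) = 10 + 76*v (V(l, v) = 76*v + 10 = 10 + 76*v)
(26641 + (1 + 3)²*(32 + 0))/(2544 + V(T, 220)) = (26641 + (1 + 3)²*(32 + 0))/(2544 + (10 + 76*220)) = (26641 + 4²*32)/(2544 + (10 + 16720)) = (26641 + 16*32)/(2544 + 16730) = (26641 + 512)/19274 = 27153*(1/19274) = 27153/19274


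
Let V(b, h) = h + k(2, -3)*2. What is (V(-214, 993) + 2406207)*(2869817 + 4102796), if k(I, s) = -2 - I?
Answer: 16784418232696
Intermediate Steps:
V(b, h) = -8 + h (V(b, h) = h + (-2 - 1*2)*2 = h + (-2 - 2)*2 = h - 4*2 = h - 8 = -8 + h)
(V(-214, 993) + 2406207)*(2869817 + 4102796) = ((-8 + 993) + 2406207)*(2869817 + 4102796) = (985 + 2406207)*6972613 = 2407192*6972613 = 16784418232696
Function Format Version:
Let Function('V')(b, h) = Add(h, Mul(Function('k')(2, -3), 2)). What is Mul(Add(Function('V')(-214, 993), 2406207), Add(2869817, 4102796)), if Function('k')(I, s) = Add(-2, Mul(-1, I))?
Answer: 16784418232696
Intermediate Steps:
Function('V')(b, h) = Add(-8, h) (Function('V')(b, h) = Add(h, Mul(Add(-2, Mul(-1, 2)), 2)) = Add(h, Mul(Add(-2, -2), 2)) = Add(h, Mul(-4, 2)) = Add(h, -8) = Add(-8, h))
Mul(Add(Function('V')(-214, 993), 2406207), Add(2869817, 4102796)) = Mul(Add(Add(-8, 993), 2406207), Add(2869817, 4102796)) = Mul(Add(985, 2406207), 6972613) = Mul(2407192, 6972613) = 16784418232696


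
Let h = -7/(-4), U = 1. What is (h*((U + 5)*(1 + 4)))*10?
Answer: 525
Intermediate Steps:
h = 7/4 (h = -7*(-¼) = 7/4 ≈ 1.7500)
(h*((U + 5)*(1 + 4)))*10 = (7*((1 + 5)*(1 + 4))/4)*10 = (7*(6*5)/4)*10 = ((7/4)*30)*10 = (105/2)*10 = 525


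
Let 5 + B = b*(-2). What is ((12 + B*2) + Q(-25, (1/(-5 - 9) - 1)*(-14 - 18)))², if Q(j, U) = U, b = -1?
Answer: 79524/49 ≈ 1622.9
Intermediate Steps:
B = -3 (B = -5 - 1*(-2) = -5 + 2 = -3)
((12 + B*2) + Q(-25, (1/(-5 - 9) - 1)*(-14 - 18)))² = ((12 - 3*2) + (1/(-5 - 9) - 1)*(-14 - 18))² = ((12 - 6) + (1/(-14) - 1)*(-32))² = (6 + (-1/14 - 1)*(-32))² = (6 - 15/14*(-32))² = (6 + 240/7)² = (282/7)² = 79524/49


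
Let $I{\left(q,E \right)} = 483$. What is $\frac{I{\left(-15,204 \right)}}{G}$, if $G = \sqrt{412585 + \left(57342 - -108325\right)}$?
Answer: $\frac{483 \sqrt{144563}}{289126} \approx 0.63517$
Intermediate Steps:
$G = 2 \sqrt{144563}$ ($G = \sqrt{412585 + \left(57342 + 108325\right)} = \sqrt{412585 + 165667} = \sqrt{578252} = 2 \sqrt{144563} \approx 760.43$)
$\frac{I{\left(-15,204 \right)}}{G} = \frac{483}{2 \sqrt{144563}} = 483 \frac{\sqrt{144563}}{289126} = \frac{483 \sqrt{144563}}{289126}$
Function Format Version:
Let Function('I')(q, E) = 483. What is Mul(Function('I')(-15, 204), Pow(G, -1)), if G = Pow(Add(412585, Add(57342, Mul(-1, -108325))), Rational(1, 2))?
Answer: Mul(Rational(483, 289126), Pow(144563, Rational(1, 2))) ≈ 0.63517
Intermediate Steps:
G = Mul(2, Pow(144563, Rational(1, 2))) (G = Pow(Add(412585, Add(57342, 108325)), Rational(1, 2)) = Pow(Add(412585, 165667), Rational(1, 2)) = Pow(578252, Rational(1, 2)) = Mul(2, Pow(144563, Rational(1, 2))) ≈ 760.43)
Mul(Function('I')(-15, 204), Pow(G, -1)) = Mul(483, Pow(Mul(2, Pow(144563, Rational(1, 2))), -1)) = Mul(483, Mul(Rational(1, 289126), Pow(144563, Rational(1, 2)))) = Mul(Rational(483, 289126), Pow(144563, Rational(1, 2)))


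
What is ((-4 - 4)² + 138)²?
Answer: 40804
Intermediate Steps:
((-4 - 4)² + 138)² = ((-8)² + 138)² = (64 + 138)² = 202² = 40804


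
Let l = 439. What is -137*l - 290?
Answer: -60433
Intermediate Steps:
-137*l - 290 = -137*439 - 290 = -60143 - 290 = -60433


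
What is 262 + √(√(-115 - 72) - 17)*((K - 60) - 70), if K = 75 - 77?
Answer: 262 - 132*√(-17 + I*√187) ≈ 57.136 - 581.53*I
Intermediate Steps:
K = -2
262 + √(√(-115 - 72) - 17)*((K - 60) - 70) = 262 + √(√(-115 - 72) - 17)*((-2 - 60) - 70) = 262 + √(√(-187) - 17)*(-62 - 70) = 262 + √(I*√187 - 17)*(-132) = 262 + √(-17 + I*√187)*(-132) = 262 - 132*√(-17 + I*√187)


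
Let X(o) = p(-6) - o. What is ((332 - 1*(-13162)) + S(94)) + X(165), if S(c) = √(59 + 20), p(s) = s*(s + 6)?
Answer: 13329 + √79 ≈ 13338.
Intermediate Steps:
p(s) = s*(6 + s)
X(o) = -o (X(o) = -6*(6 - 6) - o = -6*0 - o = 0 - o = -o)
S(c) = √79
((332 - 1*(-13162)) + S(94)) + X(165) = ((332 - 1*(-13162)) + √79) - 1*165 = ((332 + 13162) + √79) - 165 = (13494 + √79) - 165 = 13329 + √79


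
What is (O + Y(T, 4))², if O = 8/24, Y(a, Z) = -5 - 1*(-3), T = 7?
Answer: 25/9 ≈ 2.7778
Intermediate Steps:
Y(a, Z) = -2 (Y(a, Z) = -5 + 3 = -2)
O = ⅓ (O = 8*(1/24) = ⅓ ≈ 0.33333)
(O + Y(T, 4))² = (⅓ - 2)² = (-5/3)² = 25/9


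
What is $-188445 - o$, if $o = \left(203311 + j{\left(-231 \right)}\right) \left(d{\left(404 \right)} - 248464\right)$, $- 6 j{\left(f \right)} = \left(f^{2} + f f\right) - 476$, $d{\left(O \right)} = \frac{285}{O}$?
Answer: $\frac{27945948904585}{606} \approx 4.6115 \cdot 10^{10}$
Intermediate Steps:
$j{\left(f \right)} = \frac{238}{3} - \frac{f^{2}}{3}$ ($j{\left(f \right)} = - \frac{\left(f^{2} + f f\right) - 476}{6} = - \frac{\left(f^{2} + f^{2}\right) - 476}{6} = - \frac{2 f^{2} - 476}{6} = - \frac{-476 + 2 f^{2}}{6} = \frac{238}{3} - \frac{f^{2}}{3}$)
$o = - \frac{27946063102255}{606}$ ($o = \left(203311 + \left(\frac{238}{3} - \frac{\left(-231\right)^{2}}{3}\right)\right) \left(\frac{285}{404} - 248464\right) = \left(203311 + \left(\frac{238}{3} - 17787\right)\right) \left(285 \cdot \frac{1}{404} - 248464\right) = \left(203311 + \left(\frac{238}{3} - 17787\right)\right) \left(\frac{285}{404} - 248464\right) = \left(203311 - \frac{53123}{3}\right) \left(- \frac{100379171}{404}\right) = \frac{556810}{3} \left(- \frac{100379171}{404}\right) = - \frac{27946063102255}{606} \approx -4.6116 \cdot 10^{10}$)
$-188445 - o = -188445 - - \frac{27946063102255}{606} = -188445 + \frac{27946063102255}{606} = \frac{27945948904585}{606}$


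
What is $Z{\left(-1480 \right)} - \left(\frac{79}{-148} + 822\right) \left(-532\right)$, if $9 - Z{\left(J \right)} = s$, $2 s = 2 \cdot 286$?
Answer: $\frac{16159492}{37} \approx 4.3674 \cdot 10^{5}$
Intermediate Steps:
$s = 286$ ($s = \frac{2 \cdot 286}{2} = \frac{1}{2} \cdot 572 = 286$)
$Z{\left(J \right)} = -277$ ($Z{\left(J \right)} = 9 - 286 = -277$)
$Z{\left(-1480 \right)} - \left(\frac{79}{-148} + 822\right) \left(-532\right) = -277 - \left(\frac{79}{-148} + 822\right) \left(-532\right) = -277 - \left(79 \left(- \frac{1}{148}\right) + 822\right) \left(-532\right) = -277 - \left(- \frac{79}{148} + 822\right) \left(-532\right) = -277 - \frac{121577}{148} \left(-532\right) = -277 - - \frac{16169741}{37} = -277 + \frac{16169741}{37} = \frac{16159492}{37}$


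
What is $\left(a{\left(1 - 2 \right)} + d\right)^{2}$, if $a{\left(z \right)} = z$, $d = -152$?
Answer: $23409$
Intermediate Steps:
$\left(a{\left(1 - 2 \right)} + d\right)^{2} = \left(\left(1 - 2\right) - 152\right)^{2} = \left(-1 - 152\right)^{2} = \left(-153\right)^{2} = 23409$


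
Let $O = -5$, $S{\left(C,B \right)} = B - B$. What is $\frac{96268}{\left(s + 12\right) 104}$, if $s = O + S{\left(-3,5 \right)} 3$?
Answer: $\frac{24067}{182} \approx 132.24$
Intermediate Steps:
$S{\left(C,B \right)} = 0$
$s = -5$ ($s = -5 + 0 \cdot 3 = -5 + 0 = -5$)
$\frac{96268}{\left(s + 12\right) 104} = \frac{96268}{\left(-5 + 12\right) 104} = \frac{96268}{7 \cdot 104} = \frac{96268}{728} = 96268 \cdot \frac{1}{728} = \frac{24067}{182}$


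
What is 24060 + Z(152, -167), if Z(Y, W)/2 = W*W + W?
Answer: 79504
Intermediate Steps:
Z(Y, W) = 2*W + 2*W² (Z(Y, W) = 2*(W*W + W) = 2*(W² + W) = 2*(W + W²) = 2*W + 2*W²)
24060 + Z(152, -167) = 24060 + 2*(-167)*(1 - 167) = 24060 + 2*(-167)*(-166) = 24060 + 55444 = 79504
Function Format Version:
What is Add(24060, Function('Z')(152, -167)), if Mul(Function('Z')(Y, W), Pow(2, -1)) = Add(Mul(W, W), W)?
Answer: 79504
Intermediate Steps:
Function('Z')(Y, W) = Add(Mul(2, W), Mul(2, Pow(W, 2))) (Function('Z')(Y, W) = Mul(2, Add(Mul(W, W), W)) = Mul(2, Add(Pow(W, 2), W)) = Mul(2, Add(W, Pow(W, 2))) = Add(Mul(2, W), Mul(2, Pow(W, 2))))
Add(24060, Function('Z')(152, -167)) = Add(24060, Mul(2, -167, Add(1, -167))) = Add(24060, Mul(2, -167, -166)) = Add(24060, 55444) = 79504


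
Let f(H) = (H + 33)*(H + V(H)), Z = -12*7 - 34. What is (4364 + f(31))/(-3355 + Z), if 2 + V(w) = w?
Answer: -8204/3473 ≈ -2.3622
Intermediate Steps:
V(w) = -2 + w
Z = -118 (Z = -84 - 34 = -118)
f(H) = (-2 + 2*H)*(33 + H) (f(H) = (H + 33)*(H + (-2 + H)) = (33 + H)*(-2 + 2*H) = (-2 + 2*H)*(33 + H))
(4364 + f(31))/(-3355 + Z) = (4364 + (-66 + 2*31² + 64*31))/(-3355 - 118) = (4364 + (-66 + 2*961 + 1984))/(-3473) = (4364 + (-66 + 1922 + 1984))*(-1/3473) = (4364 + 3840)*(-1/3473) = 8204*(-1/3473) = -8204/3473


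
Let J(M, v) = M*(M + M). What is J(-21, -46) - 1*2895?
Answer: -2013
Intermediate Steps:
J(M, v) = 2*M² (J(M, v) = M*(2*M) = 2*M²)
J(-21, -46) - 1*2895 = 2*(-21)² - 1*2895 = 2*441 - 2895 = 882 - 2895 = -2013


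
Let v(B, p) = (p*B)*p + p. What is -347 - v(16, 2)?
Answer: -413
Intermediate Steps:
v(B, p) = p + B*p**2 (v(B, p) = (B*p)*p + p = B*p**2 + p = p + B*p**2)
-347 - v(16, 2) = -347 - 2*(1 + 16*2) = -347 - 2*(1 + 32) = -347 - 2*33 = -347 - 1*66 = -347 - 66 = -413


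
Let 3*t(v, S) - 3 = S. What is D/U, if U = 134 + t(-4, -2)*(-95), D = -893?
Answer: -2679/307 ≈ -8.7264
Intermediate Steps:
t(v, S) = 1 + S/3
U = 307/3 (U = 134 + (1 + (⅓)*(-2))*(-95) = 134 + (1 - ⅔)*(-95) = 134 + (⅓)*(-95) = 134 - 95/3 = 307/3 ≈ 102.33)
D/U = -893/307/3 = -893*3/307 = -2679/307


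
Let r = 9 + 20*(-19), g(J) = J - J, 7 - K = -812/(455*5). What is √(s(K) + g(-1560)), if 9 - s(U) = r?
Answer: 2*√95 ≈ 19.494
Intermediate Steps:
K = 2391/325 (K = 7 - (-812)/(455*5) = 7 - (-812)/2275 = 7 - 1*(-116/325) = 7 + 116/325 = 2391/325 ≈ 7.3569)
g(J) = 0
r = -371 (r = 9 - 380 = -371)
s(U) = 380 (s(U) = 9 - 1*(-371) = 9 + 371 = 380)
√(s(K) + g(-1560)) = √(380 + 0) = √380 = 2*√95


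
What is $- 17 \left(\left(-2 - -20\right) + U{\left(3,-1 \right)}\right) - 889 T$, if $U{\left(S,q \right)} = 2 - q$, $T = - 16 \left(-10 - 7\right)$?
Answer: $-242165$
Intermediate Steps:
$T = 272$ ($T = \left(-16\right) \left(-17\right) = 272$)
$- 17 \left(\left(-2 - -20\right) + U{\left(3,-1 \right)}\right) - 889 T = - 17 \left(\left(-2 - -20\right) + \left(2 - -1\right)\right) - 241808 = - 17 \left(\left(-2 + 20\right) + \left(2 + 1\right)\right) - 241808 = - 17 \left(18 + 3\right) - 241808 = \left(-17\right) 21 - 241808 = -357 - 241808 = -242165$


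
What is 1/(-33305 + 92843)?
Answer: 1/59538 ≈ 1.6796e-5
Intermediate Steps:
1/(-33305 + 92843) = 1/59538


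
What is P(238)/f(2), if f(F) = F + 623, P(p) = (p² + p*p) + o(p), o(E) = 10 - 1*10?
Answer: 113288/625 ≈ 181.26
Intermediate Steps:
o(E) = 0 (o(E) = 10 - 10 = 0)
P(p) = 2*p² (P(p) = (p² + p*p) + 0 = (p² + p²) + 0 = 2*p² + 0 = 2*p²)
f(F) = 623 + F
P(238)/f(2) = (2*238²)/(623 + 2) = (2*56644)/625 = 113288*(1/625) = 113288/625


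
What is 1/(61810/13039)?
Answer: 13039/61810 ≈ 0.21095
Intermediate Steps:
1/(61810/13039) = 13039/61810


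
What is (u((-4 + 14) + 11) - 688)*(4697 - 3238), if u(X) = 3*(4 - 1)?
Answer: -990661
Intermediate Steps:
u(X) = 9 (u(X) = 3*3 = 9)
(u((-4 + 14) + 11) - 688)*(4697 - 3238) = (9 - 688)*(4697 - 3238) = -679*1459 = -990661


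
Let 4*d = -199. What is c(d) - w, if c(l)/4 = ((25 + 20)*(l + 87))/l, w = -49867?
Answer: 9896713/199 ≈ 49732.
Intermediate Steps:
d = -199/4 (d = (¼)*(-199) = -199/4 ≈ -49.750)
c(l) = 4*(3915 + 45*l)/l (c(l) = 4*(((25 + 20)*(l + 87))/l) = 4*((45*(87 + l))/l) = 4*((3915 + 45*l)/l) = 4*(3915 + 45*l)/l)
c(d) - w = (180 + 15660/(-199/4)) - 1*(-49867) = (180 + 15660*(-4/199)) + 49867 = (180 - 62640/199) + 49867 = -26820/199 + 49867 = 9896713/199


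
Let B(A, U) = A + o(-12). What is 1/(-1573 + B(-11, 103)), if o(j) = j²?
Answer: -1/1440 ≈ -0.00069444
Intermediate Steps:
B(A, U) = 144 + A (B(A, U) = A + (-12)² = A + 144 = 144 + A)
1/(-1573 + B(-11, 103)) = 1/(-1573 + (144 - 11)) = 1/(-1573 + 133) = 1/(-1440) = -1/1440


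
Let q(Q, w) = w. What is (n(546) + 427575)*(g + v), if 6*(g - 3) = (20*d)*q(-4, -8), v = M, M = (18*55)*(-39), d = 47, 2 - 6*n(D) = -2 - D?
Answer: -153422423000/9 ≈ -1.7047e+10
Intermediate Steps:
n(D) = 2/3 + D/6 (n(D) = 1/3 - (-2 - D)/6 = 1/3 + (1/3 + D/6) = 2/3 + D/6)
M = -38610 (M = 990*(-39) = -38610)
v = -38610
g = -3751/3 (g = 3 + ((20*47)*(-8))/6 = 3 + (940*(-8))/6 = 3 + (1/6)*(-7520) = 3 - 3760/3 = -3751/3 ≈ -1250.3)
(n(546) + 427575)*(g + v) = ((2/3 + (1/6)*546) + 427575)*(-3751/3 - 38610) = ((2/3 + 91) + 427575)*(-119581/3) = (275/3 + 427575)*(-119581/3) = (1283000/3)*(-119581/3) = -153422423000/9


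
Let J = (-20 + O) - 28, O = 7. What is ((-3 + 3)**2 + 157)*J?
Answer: -6437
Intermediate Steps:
J = -41 (J = (-20 + 7) - 28 = -13 - 28 = -41)
((-3 + 3)**2 + 157)*J = ((-3 + 3)**2 + 157)*(-41) = (0**2 + 157)*(-41) = (0 + 157)*(-41) = 157*(-41) = -6437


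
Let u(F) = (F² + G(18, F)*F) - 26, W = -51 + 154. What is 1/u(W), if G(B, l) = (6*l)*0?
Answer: 1/10583 ≈ 9.4491e-5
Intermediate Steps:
G(B, l) = 0
W = 103
u(F) = -26 + F² (u(F) = (F² + 0*F) - 26 = (F² + 0) - 26 = F² - 26 = -26 + F²)
1/u(W) = 1/(-26 + 103²) = 1/(-26 + 10609) = 1/10583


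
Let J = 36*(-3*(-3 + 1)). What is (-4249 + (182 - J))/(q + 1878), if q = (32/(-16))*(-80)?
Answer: -4283/2038 ≈ -2.1016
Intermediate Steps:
J = 216 (J = 36*(-3*(-2)) = 36*6 = 216)
q = 160 (q = (32*(-1/16))*(-80) = -2*(-80) = 160)
(-4249 + (182 - J))/(q + 1878) = (-4249 + (182 - 1*216))/(160 + 1878) = (-4249 + (182 - 216))/2038 = (-4249 - 34)*(1/2038) = -4283*1/2038 = -4283/2038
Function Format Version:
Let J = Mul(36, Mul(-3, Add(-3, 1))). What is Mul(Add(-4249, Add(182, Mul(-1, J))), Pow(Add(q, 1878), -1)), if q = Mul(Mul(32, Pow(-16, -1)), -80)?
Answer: Rational(-4283, 2038) ≈ -2.1016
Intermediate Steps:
J = 216 (J = Mul(36, Mul(-3, -2)) = Mul(36, 6) = 216)
q = 160 (q = Mul(Mul(32, Rational(-1, 16)), -80) = Mul(-2, -80) = 160)
Mul(Add(-4249, Add(182, Mul(-1, J))), Pow(Add(q, 1878), -1)) = Mul(Add(-4249, Add(182, Mul(-1, 216))), Pow(Add(160, 1878), -1)) = Mul(Add(-4249, Add(182, -216)), Pow(2038, -1)) = Mul(Add(-4249, -34), Rational(1, 2038)) = Mul(-4283, Rational(1, 2038)) = Rational(-4283, 2038)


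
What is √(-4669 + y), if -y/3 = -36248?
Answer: 5*√4163 ≈ 322.61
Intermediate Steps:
y = 108744 (y = -3*(-36248) = 108744)
√(-4669 + y) = √(-4669 + 108744) = √104075 = 5*√4163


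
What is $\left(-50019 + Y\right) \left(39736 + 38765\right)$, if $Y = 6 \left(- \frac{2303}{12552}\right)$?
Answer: $- \frac{8214505645551}{2092} \approx -3.9266 \cdot 10^{9}$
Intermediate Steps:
$Y = - \frac{2303}{2092}$ ($Y = 6 \left(\left(-2303\right) \frac{1}{12552}\right) = 6 \left(- \frac{2303}{12552}\right) = - \frac{2303}{2092} \approx -1.1009$)
$\left(-50019 + Y\right) \left(39736 + 38765\right) = \left(-50019 - \frac{2303}{2092}\right) \left(39736 + 38765\right) = \left(- \frac{104642051}{2092}\right) 78501 = - \frac{8214505645551}{2092}$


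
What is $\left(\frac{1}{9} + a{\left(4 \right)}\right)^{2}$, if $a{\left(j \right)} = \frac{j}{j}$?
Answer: $\frac{100}{81} \approx 1.2346$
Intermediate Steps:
$a{\left(j \right)} = 1$
$\left(\frac{1}{9} + a{\left(4 \right)}\right)^{2} = \left(\frac{1}{9} + 1\right)^{2} = \left(\frac{10}{9}\right)^{2} = \frac{100}{81}$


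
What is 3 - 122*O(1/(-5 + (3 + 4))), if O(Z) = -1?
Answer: 125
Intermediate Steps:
3 - 122*O(1/(-5 + (3 + 4))) = 3 - 122*(-1) = 3 + 122 = 125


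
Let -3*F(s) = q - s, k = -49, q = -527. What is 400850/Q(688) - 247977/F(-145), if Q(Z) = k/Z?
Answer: -105386246219/18718 ≈ -5.6302e+6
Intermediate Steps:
F(s) = 527/3 + s/3 (F(s) = -(-527 - s)/3 = 527/3 + s/3)
Q(Z) = -49/Z
400850/Q(688) - 247977/F(-145) = 400850/((-49/688)) - 247977/(527/3 + (⅓)*(-145)) = 400850/((-49*1/688)) - 247977/(527/3 - 145/3) = 400850/(-49/688) - 247977/382/3 = 400850*(-688/49) - 247977*3/382 = -275784800/49 - 743931/382 = -105386246219/18718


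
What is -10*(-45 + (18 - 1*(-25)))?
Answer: 20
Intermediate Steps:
-10*(-45 + (18 - 1*(-25))) = -10*(-45 + (18 + 25)) = -10*(-45 + 43) = -10*(-2) = 20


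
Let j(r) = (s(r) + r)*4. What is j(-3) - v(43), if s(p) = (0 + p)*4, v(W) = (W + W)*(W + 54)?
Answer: -8402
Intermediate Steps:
v(W) = 2*W*(54 + W) (v(W) = (2*W)*(54 + W) = 2*W*(54 + W))
s(p) = 4*p (s(p) = p*4 = 4*p)
j(r) = 20*r (j(r) = (4*r + r)*4 = (5*r)*4 = 20*r)
j(-3) - v(43) = 20*(-3) - 2*43*(54 + 43) = -60 - 2*43*97 = -60 - 1*8342 = -60 - 8342 = -8402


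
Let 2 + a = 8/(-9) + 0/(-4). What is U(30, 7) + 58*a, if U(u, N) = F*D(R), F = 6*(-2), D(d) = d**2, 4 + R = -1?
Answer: -4208/9 ≈ -467.56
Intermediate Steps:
R = -5 (R = -4 - 1 = -5)
F = -12
U(u, N) = -300 (U(u, N) = -12*(-5)**2 = -12*25 = -300)
a = -26/9 (a = -2 + (8/(-9) + 0/(-4)) = -2 + (8*(-1/9) + 0*(-1/4)) = -2 + (-8/9 + 0) = -2 - 8/9 = -26/9 ≈ -2.8889)
U(30, 7) + 58*a = -300 + 58*(-26/9) = -300 - 1508/9 = -4208/9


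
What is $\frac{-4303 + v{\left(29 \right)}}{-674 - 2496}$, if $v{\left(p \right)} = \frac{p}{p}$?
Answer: $\frac{2151}{1585} \approx 1.3571$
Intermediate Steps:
$v{\left(p \right)} = 1$
$\frac{-4303 + v{\left(29 \right)}}{-674 - 2496} = \frac{-4303 + 1}{-674 - 2496} = - \frac{4302}{-3170} = \left(-4302\right) \left(- \frac{1}{3170}\right) = \frac{2151}{1585}$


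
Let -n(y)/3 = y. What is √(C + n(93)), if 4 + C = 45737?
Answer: √45454 ≈ 213.20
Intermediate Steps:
C = 45733 (C = -4 + 45737 = 45733)
n(y) = -3*y
√(C + n(93)) = √(45733 - 3*93) = √(45733 - 279) = √45454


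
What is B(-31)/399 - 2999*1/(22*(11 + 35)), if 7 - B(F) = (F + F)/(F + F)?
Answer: -396843/134596 ≈ -2.9484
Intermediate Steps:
B(F) = 6 (B(F) = 7 - (F + F)/(F + F) = 7 - 2*F/(2*F) = 7 - 2*F*1/(2*F) = 7 - 1*1 = 7 - 1 = 6)
B(-31)/399 - 2999*1/(22*(11 + 35)) = 6/399 - 2999*1/(22*(11 + 35)) = 6*(1/399) - 2999/(22*46) = 2/133 - 2999/1012 = -396843/134596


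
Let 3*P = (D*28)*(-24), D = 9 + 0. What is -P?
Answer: 2016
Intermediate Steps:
D = 9
P = -2016 (P = ((9*28)*(-24))/3 = (252*(-24))/3 = (⅓)*(-6048) = -2016)
-P = -1*(-2016) = 2016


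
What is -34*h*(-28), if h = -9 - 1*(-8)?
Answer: -952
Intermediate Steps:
h = -1 (h = -9 + 8 = -1)
-34*h*(-28) = -34*(-1)*(-28) = 34*(-28) = -952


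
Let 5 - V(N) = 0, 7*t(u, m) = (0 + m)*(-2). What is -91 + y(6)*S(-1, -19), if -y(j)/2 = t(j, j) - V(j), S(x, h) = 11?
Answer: 397/7 ≈ 56.714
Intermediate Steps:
t(u, m) = -2*m/7 (t(u, m) = ((0 + m)*(-2))/7 = (m*(-2))/7 = (-2*m)/7 = -2*m/7)
V(N) = 5 (V(N) = 5 - 1*0 = 5 + 0 = 5)
y(j) = 10 + 4*j/7 (y(j) = -2*(-2*j/7 - 1*5) = -2*(-2*j/7 - 5) = -2*(-5 - 2*j/7) = 10 + 4*j/7)
-91 + y(6)*S(-1, -19) = -91 + (10 + (4/7)*6)*11 = -91 + (10 + 24/7)*11 = -91 + (94/7)*11 = -91 + 1034/7 = 397/7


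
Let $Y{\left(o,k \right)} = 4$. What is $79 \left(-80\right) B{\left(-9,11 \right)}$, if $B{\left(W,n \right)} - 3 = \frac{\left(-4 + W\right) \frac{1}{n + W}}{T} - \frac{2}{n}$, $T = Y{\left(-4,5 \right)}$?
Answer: $- \frac{82950}{11} \approx -7540.9$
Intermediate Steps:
$T = 4$
$B{\left(W,n \right)} = 3 - \frac{2}{n} + \frac{-4 + W}{4 \left(W + n\right)}$ ($B{\left(W,n \right)} = 3 + \left(\frac{\left(-4 + W\right) \frac{1}{n + W}}{4} - \frac{2}{n}\right) = 3 + \left(\frac{-4 + W}{W + n} \frac{1}{4} - \frac{2}{n}\right) = 3 + \left(\frac{-4 + W}{4 \left(W + n\right)} - \frac{2}{n}\right) = 3 + \left(- \frac{2}{n} + \frac{-4 + W}{4 \left(W + n\right)}\right) = 3 - \frac{2}{n} + \frac{-4 + W}{4 \left(W + n\right)}$)
$79 \left(-80\right) B{\left(-9,11 \right)} = 79 \left(-80\right) \frac{\left(-12\right) 11 - -72 + 12 \cdot 11^{2} + 13 \left(-9\right) 11}{4 \cdot 11 \left(-9 + 11\right)} = - 6320 \cdot \frac{1}{4} \cdot \frac{1}{11} \cdot \frac{1}{2} \left(-132 + 72 + 12 \cdot 121 - 1287\right) = - 6320 \cdot \frac{1}{4} \cdot \frac{1}{11} \cdot \frac{1}{2} \left(-132 + 72 + 1452 - 1287\right) = - 6320 \cdot \frac{1}{4} \cdot \frac{1}{11} \cdot \frac{1}{2} \cdot 105 = \left(-6320\right) \frac{105}{88} = - \frac{82950}{11}$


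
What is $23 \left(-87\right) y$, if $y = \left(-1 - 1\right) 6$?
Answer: $24012$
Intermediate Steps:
$y = -12$ ($y = \left(-2\right) 6 = -12$)
$23 \left(-87\right) y = 23 \left(-87\right) \left(-12\right) = \left(-2001\right) \left(-12\right) = 24012$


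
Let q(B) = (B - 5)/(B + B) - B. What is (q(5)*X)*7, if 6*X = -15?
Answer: 175/2 ≈ 87.500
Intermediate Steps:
q(B) = -B + (-5 + B)/(2*B) (q(B) = (-5 + B)/((2*B)) - B = (-5 + B)*(1/(2*B)) - B = (-5 + B)/(2*B) - B = -B + (-5 + B)/(2*B))
X = -5/2 (X = (1/6)*(-15) = -5/2 ≈ -2.5000)
(q(5)*X)*7 = ((1/2 - 1*5 - 5/2/5)*(-5/2))*7 = ((1/2 - 5 - 5/2*1/5)*(-5/2))*7 = ((1/2 - 5 - 1/2)*(-5/2))*7 = -5*(-5/2)*7 = (25/2)*7 = 175/2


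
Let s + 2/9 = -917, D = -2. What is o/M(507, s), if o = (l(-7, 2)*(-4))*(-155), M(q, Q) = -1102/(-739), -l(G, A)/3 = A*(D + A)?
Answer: 0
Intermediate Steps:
s = -8255/9 (s = -2/9 - 917 = -8255/9 ≈ -917.22)
l(G, A) = -3*A*(-2 + A)
M(q, Q) = 1102/739 (M(q, Q) = -1102*(-1/739) = 1102/739)
o = 0 (o = ((3*2*(2 - 1*2))*(-4))*(-155) = ((3*2*(2 - 2))*(-4))*(-155) = ((3*2*0)*(-4))*(-155) = (0*(-4))*(-155) = 0*(-155) = 0)
o/M(507, s) = 0/(1102/739) = 0*(739/1102) = 0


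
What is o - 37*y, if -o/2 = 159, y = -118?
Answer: 4048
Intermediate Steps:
o = -318 (o = -2*159 = -318)
o - 37*y = -318 - 37*(-118) = -318 + 4366 = 4048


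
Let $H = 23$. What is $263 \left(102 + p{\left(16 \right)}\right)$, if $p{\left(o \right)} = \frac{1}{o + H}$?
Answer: $\frac{1046477}{39} \approx 26833.0$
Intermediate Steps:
$p{\left(o \right)} = \frac{1}{23 + o}$ ($p{\left(o \right)} = \frac{1}{o + 23} = \frac{1}{23 + o}$)
$263 \left(102 + p{\left(16 \right)}\right) = 263 \left(102 + \frac{1}{23 + 16}\right) = 263 \left(102 + \frac{1}{39}\right) = 263 \cdot \frac{3979}{39} = \frac{1046477}{39}$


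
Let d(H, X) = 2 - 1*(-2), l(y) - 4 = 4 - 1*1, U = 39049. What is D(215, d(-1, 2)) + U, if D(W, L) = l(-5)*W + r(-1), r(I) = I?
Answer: 40553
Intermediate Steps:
l(y) = 7 (l(y) = 4 + (4 - 1*1) = 4 + (4 - 1) = 4 + 3 = 7)
d(H, X) = 4 (d(H, X) = 2 + 2 = 4)
D(W, L) = -1 + 7*W (D(W, L) = 7*W - 1 = -1 + 7*W)
D(215, d(-1, 2)) + U = (-1 + 7*215) + 39049 = (-1 + 1505) + 39049 = 1504 + 39049 = 40553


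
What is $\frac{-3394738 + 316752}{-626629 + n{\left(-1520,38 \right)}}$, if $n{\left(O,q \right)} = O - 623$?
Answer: $\frac{1538993}{314386} \approx 4.8952$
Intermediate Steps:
$n{\left(O,q \right)} = -623 + O$ ($n{\left(O,q \right)} = O - 623 = -623 + O$)
$\frac{-3394738 + 316752}{-626629 + n{\left(-1520,38 \right)}} = \frac{-3394738 + 316752}{-626629 - 2143} = - \frac{3077986}{-626629 - 2143} = - \frac{3077986}{-628772} = \left(-3077986\right) \left(- \frac{1}{628772}\right) = \frac{1538993}{314386}$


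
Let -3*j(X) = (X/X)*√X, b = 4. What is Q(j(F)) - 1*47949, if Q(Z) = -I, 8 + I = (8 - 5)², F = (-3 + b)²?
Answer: -47950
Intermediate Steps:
F = 1 (F = (-3 + 4)² = 1² = 1)
I = 1 (I = -8 + (8 - 5)² = -8 + 3² = -8 + 9 = 1)
j(X) = -√X/3 (j(X) = -X/X*√X/3 = -√X/3)
Q(Z) = -1 (Q(Z) = -1*1 = -1)
Q(j(F)) - 1*47949 = -1 - 1*47949 = -1 - 47949 = -47950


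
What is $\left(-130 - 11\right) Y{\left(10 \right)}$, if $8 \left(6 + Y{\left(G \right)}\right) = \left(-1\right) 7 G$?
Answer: $\frac{8319}{4} \approx 2079.8$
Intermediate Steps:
$Y{\left(G \right)} = -6 - \frac{7 G}{8}$ ($Y{\left(G \right)} = -6 + \frac{\left(-1\right) 7 G}{8} = -6 + \frac{\left(-7\right) G}{8} = -6 - \frac{7 G}{8}$)
$\left(-130 - 11\right) Y{\left(10 \right)} = \left(-130 - 11\right) \left(-6 - \frac{35}{4}\right) = - 141 \left(-6 - \frac{35}{4}\right) = \left(-141\right) \left(- \frac{59}{4}\right) = \frac{8319}{4}$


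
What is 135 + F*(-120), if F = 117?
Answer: -13905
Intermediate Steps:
135 + F*(-120) = 135 + 117*(-120) = 135 - 14040 = -13905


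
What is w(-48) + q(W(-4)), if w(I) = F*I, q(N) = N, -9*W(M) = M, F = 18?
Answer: -7772/9 ≈ -863.56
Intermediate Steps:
W(M) = -M/9
w(I) = 18*I
w(-48) + q(W(-4)) = 18*(-48) - 1/9*(-4) = -864 + 4/9 = -7772/9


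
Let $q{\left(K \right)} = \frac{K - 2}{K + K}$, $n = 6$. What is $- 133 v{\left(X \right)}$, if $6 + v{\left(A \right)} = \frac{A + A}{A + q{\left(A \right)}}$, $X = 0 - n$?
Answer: $\frac{1995}{4} \approx 498.75$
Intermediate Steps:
$q{\left(K \right)} = \frac{-2 + K}{2 K}$
$X = -6$ ($X = 0 - 6 = -6$)
$v{\left(A \right)} = -6 + \frac{2 A}{A + \frac{-2 + A}{2 A}}$ ($v{\left(A \right)} = -6 + \frac{A + A}{A + \frac{-2 + A}{2 A}} = -6 + \frac{2 A}{A + \frac{-2 + A}{2 A}}$)
$- 133 v{\left(X \right)} = - 133 \frac{2 \left(6 - 4 \left(-6\right)^{2} - -18\right)}{-2 - 6 + 2 \left(-6\right)^{2}} = - 133 \frac{2 \left(6 - 144 + 18\right)}{-2 - 6 + 2 \cdot 36} = - 133 \frac{2 \left(6 - 144 + 18\right)}{-2 - 6 + 72} = - 133 \cdot 2 \cdot \frac{1}{64} \left(-120\right) = \left(-133\right) \left(- \frac{15}{4}\right) = \frac{1995}{4}$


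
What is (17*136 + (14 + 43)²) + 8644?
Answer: 14205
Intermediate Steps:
(17*136 + (14 + 43)²) + 8644 = (2312 + 57²) + 8644 = (2312 + 3249) + 8644 = 5561 + 8644 = 14205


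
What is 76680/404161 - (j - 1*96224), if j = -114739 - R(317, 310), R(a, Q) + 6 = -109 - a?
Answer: 85088496171/404161 ≈ 2.1053e+5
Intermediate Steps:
R(a, Q) = -115 - a (R(a, Q) = -6 + (-109 - a) = -115 - a)
j = -114307 (j = -114739 - (-115 - 1*317) = -114739 - (-115 - 317) = -114739 - 1*(-432) = -114739 + 432 = -114307)
76680/404161 - (j - 1*96224) = 76680/404161 - (-114307 - 1*96224) = 76680*(1/404161) - (-114307 - 96224) = 76680/404161 - 1*(-210531) = 76680/404161 + 210531 = 85088496171/404161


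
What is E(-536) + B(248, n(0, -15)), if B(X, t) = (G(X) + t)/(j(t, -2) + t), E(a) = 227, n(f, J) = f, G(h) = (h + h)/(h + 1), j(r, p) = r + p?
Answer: 56275/249 ≈ 226.00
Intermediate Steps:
j(r, p) = p + r
G(h) = 2*h/(1 + h) (G(h) = (2*h)/(1 + h) = 2*h/(1 + h))
B(X, t) = (t + 2*X/(1 + X))/(-2 + 2*t) (B(X, t) = (2*X/(1 + X) + t)/((-2 + t) + t) = (t + 2*X/(1 + X))/(-2 + 2*t))
E(-536) + B(248, n(0, -15)) = 227 + (248 + (½)*0*(1 + 248))/((1 + 248)*(-1 + 0)) = 227 + (248 + (½)*0*249)/(249*(-1)) = 227 + (1/249)*(-1)*(248 + 0) = 227 + (1/249)*(-1)*248 = 227 - 248/249 = 56275/249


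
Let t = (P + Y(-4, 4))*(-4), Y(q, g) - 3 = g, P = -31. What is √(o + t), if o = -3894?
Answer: 3*I*√422 ≈ 61.628*I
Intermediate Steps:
Y(q, g) = 3 + g
t = 96 (t = (-31 + (3 + 4))*(-4) = (-31 + 7)*(-4) = -24*(-4) = 96)
√(o + t) = √(-3894 + 96) = √(-3798) = 3*I*√422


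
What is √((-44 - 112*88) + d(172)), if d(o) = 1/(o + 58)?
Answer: I*√523709770/230 ≈ 99.499*I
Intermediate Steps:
d(o) = 1/(58 + o)
√((-44 - 112*88) + d(172)) = √((-44 - 112*88) + 1/(58 + 172)) = √((-44 - 9856) + 1/230) = √(-9900 + 1/230) = √(-2276999/230) = I*√523709770/230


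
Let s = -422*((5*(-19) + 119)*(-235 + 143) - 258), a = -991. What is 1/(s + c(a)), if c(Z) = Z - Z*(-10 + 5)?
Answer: 1/1034706 ≈ 9.6646e-7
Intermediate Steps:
c(Z) = 6*Z (c(Z) = Z - Z*(-5) = Z - (-5)*Z = Z + 5*Z = 6*Z)
s = 1040652 (s = -422*((-95 + 119)*(-92) - 258) = -422*(24*(-92) - 258) = -422*(-2208 - 258) = -422*(-2466) = 1040652)
1/(s + c(a)) = 1/(1040652 + 6*(-991)) = 1/(1040652 - 5946) = 1/1034706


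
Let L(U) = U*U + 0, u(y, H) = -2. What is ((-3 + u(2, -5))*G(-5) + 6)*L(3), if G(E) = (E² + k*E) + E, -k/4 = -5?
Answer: 3654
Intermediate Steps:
k = 20 (k = -4*(-5) = 20)
L(U) = U² (L(U) = U² + 0 = U²)
G(E) = E² + 21*E (G(E) = (E² + 20*E) + E = E² + 21*E)
((-3 + u(2, -5))*G(-5) + 6)*L(3) = ((-3 - 2)*(-5*(21 - 5)) + 6)*3² = (-(-25)*16 + 6)*9 = (-5*(-80) + 6)*9 = (400 + 6)*9 = 406*9 = 3654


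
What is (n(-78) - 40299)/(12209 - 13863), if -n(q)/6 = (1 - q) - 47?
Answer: 40491/1654 ≈ 24.481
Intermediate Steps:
n(q) = 276 + 6*q (n(q) = -6*((1 - q) - 47) = -6*(-46 - q) = 276 + 6*q)
(n(-78) - 40299)/(12209 - 13863) = ((276 + 6*(-78)) - 40299)/(12209 - 13863) = ((276 - 468) - 40299)/(-1654) = (-192 - 40299)*(-1/1654) = -40491*(-1/1654) = 40491/1654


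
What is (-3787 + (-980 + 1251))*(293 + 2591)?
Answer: -10140144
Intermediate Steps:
(-3787 + (-980 + 1251))*(293 + 2591) = (-3787 + 271)*2884 = -3516*2884 = -10140144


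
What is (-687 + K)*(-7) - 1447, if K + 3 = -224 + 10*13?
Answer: 4041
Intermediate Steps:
K = -97 (K = -3 + (-224 + 10*13) = -3 + (-224 + 130) = -3 - 94 = -97)
(-687 + K)*(-7) - 1447 = (-687 - 97)*(-7) - 1447 = -784*(-7) - 1447 = 5488 - 1447 = 4041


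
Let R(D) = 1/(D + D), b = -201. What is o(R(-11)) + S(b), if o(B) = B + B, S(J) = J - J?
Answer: -1/11 ≈ -0.090909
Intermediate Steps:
R(D) = 1/(2*D)
S(J) = 0
o(B) = 2*B
o(R(-11)) + S(b) = 2*((½)/(-11)) + 0 = 2*((½)*(-1/11)) + 0 = 2*(-1/22) + 0 = -1/11 + 0 = -1/11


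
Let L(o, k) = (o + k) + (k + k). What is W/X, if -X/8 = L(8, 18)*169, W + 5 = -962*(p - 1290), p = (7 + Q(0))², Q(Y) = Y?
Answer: -1193837/83824 ≈ -14.242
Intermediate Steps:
L(o, k) = o + 3*k (L(o, k) = (k + o) + 2*k = o + 3*k)
p = 49 (p = (7 + 0)² = 7² = 49)
W = 1193837 (W = -5 - 962*(49 - 1290) = -5 - 962*(-1241) = -5 + 1193842 = 1193837)
X = -83824 (X = -8*(8 + 3*18)*169 = -8*(8 + 54)*169 = -496*169 = -8*10478 = -83824)
W/X = 1193837/(-83824) = 1193837*(-1/83824) = -1193837/83824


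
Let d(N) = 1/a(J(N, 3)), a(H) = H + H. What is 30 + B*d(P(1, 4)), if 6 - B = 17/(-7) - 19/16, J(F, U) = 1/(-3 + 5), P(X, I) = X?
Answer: 4437/112 ≈ 39.616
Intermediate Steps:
J(F, U) = ½ (J(F, U) = 1/2 = ½)
a(H) = 2*H
d(N) = 1 (d(N) = 1/(2*(½)) = 1/1 = 1)
B = 1077/112 (B = 6 - (17/(-7) - 19/16) = 6 - (17*(-⅐) - 19*1/16) = 6 - (-17/7 - 19/16) = 6 - 1*(-405/112) = 6 + 405/112 = 1077/112 ≈ 9.6161)
30 + B*d(P(1, 4)) = 30 + (1077/112)*1 = 30 + 1077/112 = 4437/112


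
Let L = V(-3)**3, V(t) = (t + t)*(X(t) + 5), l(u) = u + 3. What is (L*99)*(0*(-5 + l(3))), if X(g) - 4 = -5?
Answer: 0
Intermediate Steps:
X(g) = -1 (X(g) = 4 - 5 = -1)
l(u) = 3 + u
V(t) = 8*t (V(t) = (t + t)*(-1 + 5) = (2*t)*4 = 8*t)
L = -13824 (L = (8*(-3))**3 = (-24)**3 = -13824)
(L*99)*(0*(-5 + l(3))) = (-13824*99)*(0*(-5 + (3 + 3))) = -0*(-5 + 6) = -0 = -1368576*0 = 0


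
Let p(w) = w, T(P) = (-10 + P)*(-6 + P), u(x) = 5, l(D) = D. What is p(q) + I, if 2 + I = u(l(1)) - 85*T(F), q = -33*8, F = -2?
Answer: -8421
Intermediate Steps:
q = -264
I = -8157 (I = -2 + (5 - 85*(60 + (-2)² - 16*(-2))) = -2 + (5 - 85*(60 + 4 + 32)) = -2 + (5 - 85*96) = -2 + (5 - 8160) = -2 - 8155 = -8157)
p(q) + I = -264 - 8157 = -8421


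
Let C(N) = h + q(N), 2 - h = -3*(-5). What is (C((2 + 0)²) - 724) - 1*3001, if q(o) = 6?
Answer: -3732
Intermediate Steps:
h = -13 (h = 2 - (-3)*(-5) = 2 - 1*15 = 2 - 15 = -13)
C(N) = -7 (C(N) = -13 + 6 = -7)
(C((2 + 0)²) - 724) - 1*3001 = (-7 - 724) - 1*3001 = -731 - 3001 = -3732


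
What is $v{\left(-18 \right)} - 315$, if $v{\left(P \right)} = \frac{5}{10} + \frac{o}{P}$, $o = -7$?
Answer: $- \frac{2827}{9} \approx -314.11$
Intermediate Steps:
$v{\left(P \right)} = \frac{1}{2} - \frac{7}{P}$ ($v{\left(P \right)} = \frac{5}{10} - \frac{7}{P} = 5 \cdot \frac{1}{10} - \frac{7}{P} = \frac{1}{2} - \frac{7}{P}$)
$v{\left(-18 \right)} - 315 = \frac{-14 - 18}{2 \left(-18\right)} - 315 = \frac{1}{2} \left(- \frac{1}{18}\right) \left(-32\right) - 315 = \frac{8}{9} - 315 = - \frac{2827}{9}$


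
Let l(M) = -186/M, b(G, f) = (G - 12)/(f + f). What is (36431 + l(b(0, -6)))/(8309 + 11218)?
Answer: 36245/19527 ≈ 1.8561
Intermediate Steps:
b(G, f) = (-12 + G)/(2*f) (b(G, f) = (-12 + G)/((2*f)) = (-12 + G)*(1/(2*f)) = (-12 + G)/(2*f))
(36431 + l(b(0, -6)))/(8309 + 11218) = (36431 - 186*(-12/(-12 + 0)))/(8309 + 11218) = (36431 - 186/1)/19527 = (36431 - 186/1)*(1/19527) = (36431 - 186*1)*(1/19527) = (36431 - 186)*(1/19527) = 36245*(1/19527) = 36245/19527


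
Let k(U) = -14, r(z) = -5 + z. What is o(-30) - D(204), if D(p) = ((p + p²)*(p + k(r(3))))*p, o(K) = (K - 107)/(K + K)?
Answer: -97256591863/60 ≈ -1.6209e+9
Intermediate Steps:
o(K) = (-107 + K)/(2*K) (o(K) = (-107 + K)/((2*K)) = (-107 + K)*(1/(2*K)) = (-107 + K)/(2*K))
D(p) = p*(-14 + p)*(p + p²) (D(p) = ((p + p²)*(p - 14))*p = ((p + p²)*(-14 + p))*p = ((-14 + p)*(p + p²))*p = p*(-14 + p)*(p + p²))
o(-30) - D(204) = (½)*(-107 - 30)/(-30) - 204²*(-14 + 204² - 13*204) = (½)*(-1/30)*(-137) - 41616*(-14 + 41616 - 2652) = 137/60 - 41616*38950 = 137/60 - 1*1620943200 = 137/60 - 1620943200 = -97256591863/60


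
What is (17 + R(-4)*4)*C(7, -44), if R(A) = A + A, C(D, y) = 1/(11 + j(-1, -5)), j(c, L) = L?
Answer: -5/2 ≈ -2.5000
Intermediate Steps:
C(D, y) = 1/6 (C(D, y) = 1/(11 - 5) = 1/6)
R(A) = 2*A
(17 + R(-4)*4)*C(7, -44) = (17 + (2*(-4))*4)*(1/6) = (17 - 8*4)*(1/6) = (17 - 32)*(1/6) = -15*1/6 = -5/2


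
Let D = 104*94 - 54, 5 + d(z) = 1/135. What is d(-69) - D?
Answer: -1313144/135 ≈ -9727.0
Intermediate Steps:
d(z) = -674/135 (d(z) = -5 + 1/135 = -674/135)
D = 9722 (D = 9776 - 54 = 9722)
d(-69) - D = -674/135 - 1*9722 = -674/135 - 9722 = -1313144/135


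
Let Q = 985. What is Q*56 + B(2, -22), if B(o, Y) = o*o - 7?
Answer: 55157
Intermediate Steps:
B(o, Y) = -7 + o² (B(o, Y) = o² - 7 = -7 + o²)
Q*56 + B(2, -22) = 985*56 + (-7 + 2²) = 55160 + (-7 + 4) = 55160 - 3 = 55157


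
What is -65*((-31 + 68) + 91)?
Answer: -8320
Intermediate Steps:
-65*((-31 + 68) + 91) = -65*(37 + 91) = -65*128 = -8320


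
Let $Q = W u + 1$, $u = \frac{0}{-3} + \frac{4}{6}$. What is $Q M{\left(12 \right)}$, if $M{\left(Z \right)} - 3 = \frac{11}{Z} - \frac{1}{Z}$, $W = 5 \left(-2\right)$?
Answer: $- \frac{391}{18} \approx -21.722$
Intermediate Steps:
$W = -10$
$u = \frac{2}{3}$ ($u = 0 \left(- \frac{1}{3}\right) + 4 \cdot \frac{1}{6} = 0 + \frac{2}{3} = \frac{2}{3} \approx 0.66667$)
$M{\left(Z \right)} = 3 + \frac{10}{Z}$ ($M{\left(Z \right)} = 3 + \left(\frac{11}{Z} - \frac{1}{Z}\right) = 3 + \frac{10}{Z}$)
$Q = - \frac{17}{3}$ ($Q = \left(-10\right) \frac{2}{3} + 1 = - \frac{20}{3} + 1 = - \frac{17}{3} \approx -5.6667$)
$Q M{\left(12 \right)} = - \frac{17 \left(3 + \frac{10}{12}\right)}{3} = - \frac{17 \left(3 + 10 \cdot \frac{1}{12}\right)}{3} = - \frac{17 \left(3 + \frac{5}{6}\right)}{3} = \left(- \frac{17}{3}\right) \frac{23}{6} = - \frac{391}{18}$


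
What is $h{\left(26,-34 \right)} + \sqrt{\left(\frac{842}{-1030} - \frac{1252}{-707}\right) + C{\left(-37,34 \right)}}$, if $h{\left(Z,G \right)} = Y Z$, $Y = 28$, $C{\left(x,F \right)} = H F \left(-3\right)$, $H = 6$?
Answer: $728 + \frac{i \sqrt{81007947166335}}{364105} \approx 728.0 + 24.719 i$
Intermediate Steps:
$C{\left(x,F \right)} = - 18 F$ ($C{\left(x,F \right)} = 6 F \left(-3\right) = - 18 F$)
$h{\left(Z,G \right)} = 28 Z$
$h{\left(26,-34 \right)} + \sqrt{\left(\frac{842}{-1030} - \frac{1252}{-707}\right) + C{\left(-37,34 \right)}} = 28 \cdot 26 + \sqrt{\left(\frac{842}{-1030} - \frac{1252}{-707}\right) - 612} = 728 + \sqrt{\left(842 \left(- \frac{1}{1030}\right) - - \frac{1252}{707}\right) - 612} = 728 + \sqrt{\left(- \frac{421}{515} + \frac{1252}{707}\right) - 612} = 728 + \sqrt{\frac{347133}{364105} - 612} = 728 + \sqrt{- \frac{222485127}{364105}} = 728 + \frac{i \sqrt{81007947166335}}{364105}$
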